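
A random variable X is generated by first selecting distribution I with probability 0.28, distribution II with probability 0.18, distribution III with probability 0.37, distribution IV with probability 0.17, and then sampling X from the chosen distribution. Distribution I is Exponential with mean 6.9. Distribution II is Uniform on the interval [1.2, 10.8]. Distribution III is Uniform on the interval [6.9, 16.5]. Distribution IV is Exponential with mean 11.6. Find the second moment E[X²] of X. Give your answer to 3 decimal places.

133.765

For each component E[X²] = Var + (mean)², giving I: 95.22; II: 43.68; III: 144.57; IV: 269.12.
Overall E[X²] = 0.28·95.22 + 0.18·43.68 + 0.37·144.57 + 0.17·269.12 = 133.765.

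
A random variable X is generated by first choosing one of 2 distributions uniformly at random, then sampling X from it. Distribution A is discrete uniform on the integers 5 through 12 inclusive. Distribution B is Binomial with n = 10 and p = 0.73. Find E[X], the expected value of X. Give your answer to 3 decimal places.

Component means — A: 8.5; B: 7.3.
E[X] = 0.5·8.5 + 0.5·7.3 = 7.9.

7.900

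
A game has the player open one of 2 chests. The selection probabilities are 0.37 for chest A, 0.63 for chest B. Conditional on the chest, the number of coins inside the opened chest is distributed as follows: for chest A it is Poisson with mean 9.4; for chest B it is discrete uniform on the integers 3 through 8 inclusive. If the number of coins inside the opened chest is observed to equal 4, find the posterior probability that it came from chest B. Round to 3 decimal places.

0.913

Likelihoods P(X=4 | ·): A: 0.0269111; B: 0.166667.
Posterior ∝ prior × likelihood. Numerator for B: 0.63·0.166667 = 0.105.
Normalizing constant: 0.37·0.0269111 + 0.63·0.166667 = 0.114957.
P(B | observation) = 0.105 / 0.114957 = 0.913384.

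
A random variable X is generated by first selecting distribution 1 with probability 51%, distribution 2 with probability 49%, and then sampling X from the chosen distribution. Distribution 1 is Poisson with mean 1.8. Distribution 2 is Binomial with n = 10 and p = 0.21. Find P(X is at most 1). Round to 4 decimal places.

Conditional on each component, P(X ≤ 1): 1: 0.462837; 2: 0.346371.
By total probability, P(X ≤ 1) = 0.51·0.462837 + 0.49·0.346371 = 0.405769.

0.4058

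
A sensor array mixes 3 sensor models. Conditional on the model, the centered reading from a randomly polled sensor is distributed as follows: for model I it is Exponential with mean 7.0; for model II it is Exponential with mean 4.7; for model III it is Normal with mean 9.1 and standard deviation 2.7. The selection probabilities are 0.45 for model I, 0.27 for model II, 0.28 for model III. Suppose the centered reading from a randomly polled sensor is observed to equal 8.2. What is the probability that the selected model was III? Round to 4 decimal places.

Likelihoods f(8.2 | ·): I: 0.0442748; II: 0.0371704; III: 0.139772.
Posterior ∝ prior × likelihood. Numerator for III: 0.28·0.139772 = 0.039136.
Normalizing constant: 0.45·0.0442748 + 0.27·0.0371704 + 0.28·0.139772 = 0.0690957.
P(III | observation) = 0.039136 / 0.0690957 = 0.566403.

0.5664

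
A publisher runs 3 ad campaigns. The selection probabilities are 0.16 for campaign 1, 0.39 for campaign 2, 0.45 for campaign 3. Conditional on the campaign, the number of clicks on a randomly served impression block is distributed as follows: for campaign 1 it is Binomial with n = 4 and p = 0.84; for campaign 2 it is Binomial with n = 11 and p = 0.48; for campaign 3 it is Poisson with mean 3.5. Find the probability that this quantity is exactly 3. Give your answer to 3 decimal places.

Conditional on each campaign, P(X = 3): 1: 0.379331; 2: 0.0975516; 3: 0.215785.
By total probability, P(X = 3) = 0.16·0.379331 + 0.39·0.0975516 + 0.45·0.215785 = 0.195841.

0.196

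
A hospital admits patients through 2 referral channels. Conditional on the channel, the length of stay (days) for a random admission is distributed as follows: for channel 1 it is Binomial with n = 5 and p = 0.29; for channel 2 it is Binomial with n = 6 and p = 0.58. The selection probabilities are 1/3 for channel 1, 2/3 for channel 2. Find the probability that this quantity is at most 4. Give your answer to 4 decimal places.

0.8637

Conditional on each channel, P(X ≤ 4): 1: 0.997949; 2: 0.796529.
By total probability, P(X ≤ 4) = 0.333333·0.997949 + 0.666667·0.796529 = 0.863669.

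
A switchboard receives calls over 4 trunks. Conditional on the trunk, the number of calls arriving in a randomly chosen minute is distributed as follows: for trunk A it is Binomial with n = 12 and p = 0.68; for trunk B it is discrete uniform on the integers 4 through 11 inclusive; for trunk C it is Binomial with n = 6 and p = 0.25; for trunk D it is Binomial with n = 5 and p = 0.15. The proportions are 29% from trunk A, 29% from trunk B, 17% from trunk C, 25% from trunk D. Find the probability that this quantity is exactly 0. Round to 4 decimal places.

Conditional on each trunk, P(X = 0): A: 1.15292e-06; B: 0; C: 0.177979; D: 0.443705.
By total probability, P(X = 0) = 0.29·1.15292e-06 + 0.29·0 + 0.17·0.177979 + 0.25·0.443705 = 0.141183.

0.1412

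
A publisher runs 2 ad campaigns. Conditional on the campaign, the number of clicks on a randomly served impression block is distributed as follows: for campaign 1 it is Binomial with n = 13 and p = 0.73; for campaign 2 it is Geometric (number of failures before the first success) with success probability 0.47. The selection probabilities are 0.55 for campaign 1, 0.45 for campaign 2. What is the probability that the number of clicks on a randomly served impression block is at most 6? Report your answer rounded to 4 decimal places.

Conditional on each campaign, P(X ≤ 6): 1: 0.0365018; 2: 0.988253.
By total probability, P(X ≤ 6) = 0.55·0.0365018 + 0.45·0.988253 = 0.46479.

0.4648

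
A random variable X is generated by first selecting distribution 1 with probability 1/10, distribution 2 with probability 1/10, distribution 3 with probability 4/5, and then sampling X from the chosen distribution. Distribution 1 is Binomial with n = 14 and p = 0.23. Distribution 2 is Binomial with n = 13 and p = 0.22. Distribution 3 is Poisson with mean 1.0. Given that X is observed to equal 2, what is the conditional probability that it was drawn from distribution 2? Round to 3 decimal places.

0.127

Likelihoods P(X=2 | ·): 1: 0.209115; 2: 0.24546; 3: 0.18394.
Posterior ∝ prior × likelihood. Numerator for 2: 0.1·0.24546 = 0.024546.
Normalizing constant: 0.1·0.209115 + 0.1·0.24546 + 0.8·0.18394 = 0.192609.
P(2 | observation) = 0.024546 / 0.192609 = 0.127439.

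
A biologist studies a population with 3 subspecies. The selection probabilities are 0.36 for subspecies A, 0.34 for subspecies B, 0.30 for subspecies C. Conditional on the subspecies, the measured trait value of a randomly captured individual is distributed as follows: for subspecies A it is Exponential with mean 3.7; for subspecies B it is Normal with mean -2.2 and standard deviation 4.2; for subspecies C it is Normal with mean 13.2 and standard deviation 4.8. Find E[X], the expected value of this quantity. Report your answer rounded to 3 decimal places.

4.544

Component means — A: 3.7; B: -2.2; C: 13.2.
E[X] = 0.36·3.7 + 0.34·-2.2 + 0.3·13.2 = 4.544.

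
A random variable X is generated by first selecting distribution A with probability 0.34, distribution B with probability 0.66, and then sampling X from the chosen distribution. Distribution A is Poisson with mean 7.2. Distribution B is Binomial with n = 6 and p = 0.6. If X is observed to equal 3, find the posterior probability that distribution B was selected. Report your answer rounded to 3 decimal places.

Likelihoods P(X=3 | ·): A: 0.0464436; B: 0.27648.
Posterior ∝ prior × likelihood. Numerator for B: 0.66·0.27648 = 0.182477.
Normalizing constant: 0.34·0.0464436 + 0.66·0.27648 = 0.198268.
P(B | observation) = 0.182477 / 0.198268 = 0.920356.

0.920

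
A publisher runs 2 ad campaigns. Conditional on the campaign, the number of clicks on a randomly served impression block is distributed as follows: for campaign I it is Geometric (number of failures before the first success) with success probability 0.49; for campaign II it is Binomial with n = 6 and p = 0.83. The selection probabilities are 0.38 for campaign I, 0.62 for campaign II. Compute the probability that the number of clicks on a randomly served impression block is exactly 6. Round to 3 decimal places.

0.206

Conditional on each campaign, P(X = 6): I: 0.00862218; II: 0.32694.
By total probability, P(X = 6) = 0.38·0.00862218 + 0.62·0.32694 = 0.205979.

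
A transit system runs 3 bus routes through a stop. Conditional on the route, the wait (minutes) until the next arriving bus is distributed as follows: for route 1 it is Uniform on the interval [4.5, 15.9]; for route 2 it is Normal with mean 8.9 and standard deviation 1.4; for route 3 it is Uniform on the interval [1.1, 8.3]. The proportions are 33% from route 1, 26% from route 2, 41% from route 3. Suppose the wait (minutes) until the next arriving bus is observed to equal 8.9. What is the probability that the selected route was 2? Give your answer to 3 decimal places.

0.719

Likelihoods f(8.9 | ·): 1: 0.0877193; 2: 0.284959; 3: 0.
Posterior ∝ prior × likelihood. Numerator for 2: 0.26·0.284959 = 0.0740893.
Normalizing constant: 0.33·0.0877193 + 0.26·0.284959 + 0.41·0 = 0.103037.
P(2 | observation) = 0.0740893 / 0.103037 = 0.719058.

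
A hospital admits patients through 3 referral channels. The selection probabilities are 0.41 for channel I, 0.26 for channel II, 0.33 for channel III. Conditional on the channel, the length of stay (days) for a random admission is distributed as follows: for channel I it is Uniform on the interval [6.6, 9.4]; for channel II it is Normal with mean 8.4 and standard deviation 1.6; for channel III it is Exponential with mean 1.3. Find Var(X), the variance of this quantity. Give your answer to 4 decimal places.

11.9070

Per component, I: μ=8, E[X²]=64.6533; II: μ=8.4, E[X²]=73.12; III: μ=1.3, E[X²]=3.38.
E[X] = 0.41·8 + 0.26·8.4 + 0.33·1.3 = 5.893.
E[X²] = 0.41·64.6533 + 0.26·73.12 + 0.33·3.38 = 46.6345.
Var(X) = E[X²] − (E[X])² = 46.6345 − 34.7274 = 11.907.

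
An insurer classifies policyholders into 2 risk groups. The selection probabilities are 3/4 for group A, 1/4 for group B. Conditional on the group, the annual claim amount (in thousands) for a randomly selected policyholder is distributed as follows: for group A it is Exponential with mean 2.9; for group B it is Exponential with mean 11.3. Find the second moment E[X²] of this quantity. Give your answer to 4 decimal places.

For each component E[X²] = Var + (mean)², giving A: 16.82; B: 255.38.
Overall E[X²] = 0.75·16.82 + 0.25·255.38 = 76.46.

76.4600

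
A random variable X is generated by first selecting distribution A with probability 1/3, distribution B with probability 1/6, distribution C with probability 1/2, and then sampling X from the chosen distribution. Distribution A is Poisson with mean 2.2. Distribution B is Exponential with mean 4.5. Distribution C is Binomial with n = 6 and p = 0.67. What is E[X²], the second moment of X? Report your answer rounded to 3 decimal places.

For each component E[X²] = Var + (mean)², giving A: 7.04; B: 40.5; C: 17.487.
Overall E[X²] = 0.333333·7.04 + 0.166667·40.5 + 0.5·17.487 = 17.8402.

17.840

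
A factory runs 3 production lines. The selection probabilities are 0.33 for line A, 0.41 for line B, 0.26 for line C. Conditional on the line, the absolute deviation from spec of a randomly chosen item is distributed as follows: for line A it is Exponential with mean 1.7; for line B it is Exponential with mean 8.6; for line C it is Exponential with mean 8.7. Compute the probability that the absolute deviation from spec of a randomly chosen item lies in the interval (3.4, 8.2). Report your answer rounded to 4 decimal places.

Conditional on each line, P(3.4 < X < 8.2): A: 0.127297; B: 0.288051; C: 0.286871.
By total probability, P(3.4 < X < 8.2) = 0.33·0.127297 + 0.41·0.288051 + 0.26·0.286871 = 0.234695.

0.2347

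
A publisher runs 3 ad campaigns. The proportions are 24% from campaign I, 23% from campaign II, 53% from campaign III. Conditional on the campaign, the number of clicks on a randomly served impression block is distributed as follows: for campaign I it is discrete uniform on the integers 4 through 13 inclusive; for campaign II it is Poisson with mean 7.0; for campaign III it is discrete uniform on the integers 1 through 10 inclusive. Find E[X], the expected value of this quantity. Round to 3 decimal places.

Component means — I: 8.5; II: 7; III: 5.5.
E[X] = 0.24·8.5 + 0.23·7 + 0.53·5.5 = 6.565.

6.565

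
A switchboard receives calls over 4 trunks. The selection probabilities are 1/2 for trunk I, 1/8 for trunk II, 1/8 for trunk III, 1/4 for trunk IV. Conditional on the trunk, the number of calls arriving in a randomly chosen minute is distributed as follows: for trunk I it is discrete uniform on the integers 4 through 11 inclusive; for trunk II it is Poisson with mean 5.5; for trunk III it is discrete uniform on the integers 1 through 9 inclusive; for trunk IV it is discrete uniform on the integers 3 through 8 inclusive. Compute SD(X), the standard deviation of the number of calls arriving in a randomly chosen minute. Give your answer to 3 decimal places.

Per component, I: μ=7.5, E[X²]=61.5; II: μ=5.5, E[X²]=35.75; III: μ=5, E[X²]=31.6667; IV: μ=5.5, E[X²]=33.1667.
E[X] = 0.5·7.5 + 0.125·5.5 + 0.125·5 + 0.25·5.5 = 6.4375.
E[X²] = 0.5·61.5 + 0.125·35.75 + 0.125·31.6667 + 0.25·33.1667 = 47.4688.
Var(X) = E[X²] − (E[X])² = 47.4688 − 41.4414 = 6.02734.
SD(X) = √6.02734 = 2.45506.

2.455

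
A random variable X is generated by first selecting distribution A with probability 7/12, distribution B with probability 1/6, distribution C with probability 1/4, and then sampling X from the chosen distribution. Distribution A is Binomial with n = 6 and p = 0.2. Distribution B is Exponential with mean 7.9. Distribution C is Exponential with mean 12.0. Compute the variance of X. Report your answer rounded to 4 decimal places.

Per component, A: μ=1.2, E[X²]=2.4; B: μ=7.9, E[X²]=124.82; C: μ=12, E[X²]=288.
E[X] = 0.583333·1.2 + 0.166667·7.9 + 0.25·12 = 5.01667.
E[X²] = 0.583333·2.4 + 0.166667·124.82 + 0.25·288 = 94.2033.
Var(X) = E[X²] − (E[X])² = 94.2033 − 25.1669 = 69.0364.

69.0364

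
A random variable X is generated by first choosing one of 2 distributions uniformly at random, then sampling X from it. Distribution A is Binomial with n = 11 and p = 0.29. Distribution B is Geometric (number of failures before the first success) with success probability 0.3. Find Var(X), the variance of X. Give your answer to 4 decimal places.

5.2048

Per component, A: μ=3.19, E[X²]=12.441; B: μ=2.33333, E[X²]=13.2222.
E[X] = 0.5·3.19 + 0.5·2.33333 = 2.76167.
E[X²] = 0.5·12.441 + 0.5·13.2222 = 12.8316.
Var(X) = E[X²] − (E[X])² = 12.8316 − 7.6268 = 5.20481.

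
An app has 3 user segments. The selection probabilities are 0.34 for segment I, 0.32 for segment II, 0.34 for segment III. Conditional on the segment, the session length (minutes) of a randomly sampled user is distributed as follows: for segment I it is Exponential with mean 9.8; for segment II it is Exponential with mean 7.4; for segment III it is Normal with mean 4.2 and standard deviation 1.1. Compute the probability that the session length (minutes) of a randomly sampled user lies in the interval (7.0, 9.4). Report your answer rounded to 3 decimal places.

0.072

Conditional on each segment, P(7.0 < X < 9.4): I: 0.106336; II: 0.107556; III: 0.00545564.
By total probability, P(7.0 < X < 9.4) = 0.34·0.106336 + 0.32·0.107556 + 0.34·0.00545564 = 0.0724272.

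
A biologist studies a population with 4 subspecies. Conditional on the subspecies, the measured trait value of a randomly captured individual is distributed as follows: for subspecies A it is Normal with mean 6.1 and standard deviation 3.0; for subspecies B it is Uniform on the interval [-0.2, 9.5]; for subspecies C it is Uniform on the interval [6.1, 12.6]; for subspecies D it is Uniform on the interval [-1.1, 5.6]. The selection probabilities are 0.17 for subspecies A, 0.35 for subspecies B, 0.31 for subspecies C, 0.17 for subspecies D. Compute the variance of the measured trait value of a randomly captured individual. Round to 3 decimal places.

12.508

Per component, A: μ=6.1, E[X²]=46.21; B: μ=4.65, E[X²]=29.4633; C: μ=9.35, E[X²]=90.9433; D: μ=2.25, E[X²]=8.80333.
E[X] = 0.17·6.1 + 0.35·4.65 + 0.31·9.35 + 0.17·2.25 = 5.9455.
E[X²] = 0.17·46.21 + 0.35·29.4633 + 0.31·90.9433 + 0.17·8.80333 = 47.8569.
Var(X) = E[X²] − (E[X])² = 47.8569 − 35.349 = 12.5079.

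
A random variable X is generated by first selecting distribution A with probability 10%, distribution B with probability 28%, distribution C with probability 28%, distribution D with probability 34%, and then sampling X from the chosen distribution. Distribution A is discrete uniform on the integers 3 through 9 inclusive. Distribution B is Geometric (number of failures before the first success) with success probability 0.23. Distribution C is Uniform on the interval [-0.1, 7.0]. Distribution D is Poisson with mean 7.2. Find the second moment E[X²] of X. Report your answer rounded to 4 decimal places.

For each component E[X²] = Var + (mean)², giving A: 40; B: 25.7637; C: 16.1033; D: 59.04.
Overall E[X²] = 0.1·40 + 0.28·25.7637 + 0.28·16.1033 + 0.34·59.04 = 35.7964.

35.7964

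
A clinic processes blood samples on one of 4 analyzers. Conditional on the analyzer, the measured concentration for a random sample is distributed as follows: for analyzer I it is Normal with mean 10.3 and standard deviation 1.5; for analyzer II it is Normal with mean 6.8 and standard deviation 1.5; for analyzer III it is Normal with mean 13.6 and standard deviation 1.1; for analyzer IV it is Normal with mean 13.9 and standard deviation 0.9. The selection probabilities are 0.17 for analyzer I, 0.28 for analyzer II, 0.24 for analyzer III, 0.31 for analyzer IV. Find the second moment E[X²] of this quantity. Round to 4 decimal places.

136.8220

For each component E[X²] = Var + (mean)², giving I: 108.34; II: 48.49; III: 186.17; IV: 194.02.
Overall E[X²] = 0.17·108.34 + 0.28·48.49 + 0.24·186.17 + 0.31·194.02 = 136.822.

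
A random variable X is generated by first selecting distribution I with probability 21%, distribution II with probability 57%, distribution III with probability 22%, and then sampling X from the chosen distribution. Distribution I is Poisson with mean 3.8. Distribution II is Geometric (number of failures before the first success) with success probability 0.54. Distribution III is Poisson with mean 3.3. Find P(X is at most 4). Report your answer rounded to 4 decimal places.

0.8663

Conditional on each component, P(X ≤ 4): I: 0.667844; II: 0.979404; III: 0.76259.
By total probability, P(X ≤ 4) = 0.21·0.667844 + 0.57·0.979404 + 0.22·0.76259 = 0.866277.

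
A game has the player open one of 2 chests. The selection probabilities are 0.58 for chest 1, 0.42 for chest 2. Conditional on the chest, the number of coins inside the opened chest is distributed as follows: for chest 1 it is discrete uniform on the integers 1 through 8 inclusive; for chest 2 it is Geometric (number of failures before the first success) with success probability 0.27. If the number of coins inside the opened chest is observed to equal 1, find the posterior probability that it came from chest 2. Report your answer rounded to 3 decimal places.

0.533

Likelihoods P(X=1 | ·): 1: 0.125; 2: 0.1971.
Posterior ∝ prior × likelihood. Numerator for 2: 0.42·0.1971 = 0.082782.
Normalizing constant: 0.58·0.125 + 0.42·0.1971 = 0.155282.
P(2 | observation) = 0.082782 / 0.155282 = 0.533108.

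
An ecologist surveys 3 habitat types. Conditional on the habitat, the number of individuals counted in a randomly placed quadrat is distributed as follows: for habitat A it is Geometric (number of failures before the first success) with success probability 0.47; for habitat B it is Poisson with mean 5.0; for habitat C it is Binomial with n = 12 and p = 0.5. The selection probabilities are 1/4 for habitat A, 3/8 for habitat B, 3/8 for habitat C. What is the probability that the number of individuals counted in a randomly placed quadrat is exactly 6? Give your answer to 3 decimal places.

0.142

Conditional on each habitat, P(X = 6): A: 0.0104172; B: 0.146223; C: 0.225586.
By total probability, P(X = 6) = 0.25·0.0104172 + 0.375·0.146223 + 0.375·0.225586 = 0.142033.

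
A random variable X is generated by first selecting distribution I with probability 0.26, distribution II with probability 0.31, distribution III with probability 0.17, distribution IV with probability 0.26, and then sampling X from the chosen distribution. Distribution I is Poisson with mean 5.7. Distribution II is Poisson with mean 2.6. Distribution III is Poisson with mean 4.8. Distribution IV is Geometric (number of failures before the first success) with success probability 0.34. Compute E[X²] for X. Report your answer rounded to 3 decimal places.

20.028

For each component E[X²] = Var + (mean)², giving I: 38.19; II: 9.36; III: 27.84; IV: 9.47751.
Overall E[X²] = 0.26·38.19 + 0.31·9.36 + 0.17·27.84 + 0.26·9.47751 = 20.028.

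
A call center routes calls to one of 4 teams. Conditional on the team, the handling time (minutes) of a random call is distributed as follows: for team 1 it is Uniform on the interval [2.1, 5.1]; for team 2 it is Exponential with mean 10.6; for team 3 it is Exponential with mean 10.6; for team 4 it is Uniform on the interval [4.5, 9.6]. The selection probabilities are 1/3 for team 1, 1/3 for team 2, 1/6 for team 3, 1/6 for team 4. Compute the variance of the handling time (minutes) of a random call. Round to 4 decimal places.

Per component, 1: μ=3.6, E[X²]=13.71; 2: μ=10.6, E[X²]=224.72; 3: μ=10.6, E[X²]=224.72; 4: μ=7.05, E[X²]=51.87.
E[X] = 0.333333·3.6 + 0.333333·10.6 + 0.166667·10.6 + 0.166667·7.05 = 7.675.
E[X²] = 0.333333·13.71 + 0.333333·224.72 + 0.166667·224.72 + 0.166667·51.87 = 125.575.
Var(X) = E[X²] − (E[X])² = 125.575 − 58.9056 = 66.6694.

66.6694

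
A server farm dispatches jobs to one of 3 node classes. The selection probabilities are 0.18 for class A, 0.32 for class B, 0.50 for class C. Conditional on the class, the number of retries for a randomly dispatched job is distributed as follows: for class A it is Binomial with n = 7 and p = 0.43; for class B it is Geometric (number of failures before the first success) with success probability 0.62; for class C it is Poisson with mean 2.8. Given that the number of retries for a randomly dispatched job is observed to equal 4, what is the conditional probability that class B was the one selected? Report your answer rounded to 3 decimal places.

Likelihoods P(X=4 | ·): A: 0.221598; B: 0.0129278; C: 0.155739.
Posterior ∝ prior × likelihood. Numerator for B: 0.32·0.0129278 = 0.00413691.
Normalizing constant: 0.18·0.221598 + 0.32·0.0129278 + 0.5·0.155739 = 0.121894.
P(B | observation) = 0.00413691 / 0.121894 = 0.0339386.

0.034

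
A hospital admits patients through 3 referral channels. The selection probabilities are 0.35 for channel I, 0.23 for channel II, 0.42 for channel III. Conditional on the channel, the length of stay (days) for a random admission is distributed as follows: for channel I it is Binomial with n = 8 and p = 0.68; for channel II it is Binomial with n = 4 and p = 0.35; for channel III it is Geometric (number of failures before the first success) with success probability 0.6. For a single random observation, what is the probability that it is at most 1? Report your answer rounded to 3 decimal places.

Conditional on each channel, P(X ≤ 1): I: 0.00197912; II: 0.562981; III: 0.84.
By total probability, P(X ≤ 1) = 0.35·0.00197912 + 0.23·0.562981 + 0.42·0.84 = 0.482978.

0.483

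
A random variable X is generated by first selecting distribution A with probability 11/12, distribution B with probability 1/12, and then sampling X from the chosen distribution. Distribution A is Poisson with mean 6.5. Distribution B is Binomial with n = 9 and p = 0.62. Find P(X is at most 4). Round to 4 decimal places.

Conditional on each component, P(X ≤ 4): A: 0.223672; B: 0.226224.
By total probability, P(X ≤ 4) = 0.916667·0.223672 + 0.0833333·0.226224 = 0.223884.

0.2239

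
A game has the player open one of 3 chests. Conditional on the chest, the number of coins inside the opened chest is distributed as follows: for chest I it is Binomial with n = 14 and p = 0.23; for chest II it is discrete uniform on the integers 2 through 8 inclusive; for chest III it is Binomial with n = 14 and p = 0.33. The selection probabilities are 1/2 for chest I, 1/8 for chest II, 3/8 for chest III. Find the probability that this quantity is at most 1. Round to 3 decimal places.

Conditional on each chest, P(X ≤ 1): I: 0.13346; II: 0; III: 0.029002.
By total probability, P(X ≤ 1) = 0.5·0.13346 + 0.125·0 + 0.375·0.029002 = 0.0776059.

0.078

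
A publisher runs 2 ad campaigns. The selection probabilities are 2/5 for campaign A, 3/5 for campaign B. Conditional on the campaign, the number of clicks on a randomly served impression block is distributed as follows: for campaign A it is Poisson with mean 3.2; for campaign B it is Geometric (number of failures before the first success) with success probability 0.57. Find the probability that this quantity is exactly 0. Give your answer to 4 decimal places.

Conditional on each campaign, P(X = 0): A: 0.0407622; B: 0.57.
By total probability, P(X = 0) = 0.4·0.0407622 + 0.6·0.57 = 0.358305.

0.3583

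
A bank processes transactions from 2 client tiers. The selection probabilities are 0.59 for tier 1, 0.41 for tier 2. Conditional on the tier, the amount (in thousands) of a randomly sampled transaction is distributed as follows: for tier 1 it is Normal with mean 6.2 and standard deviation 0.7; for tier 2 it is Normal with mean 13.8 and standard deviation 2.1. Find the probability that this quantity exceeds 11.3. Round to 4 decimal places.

Conditional on each tier, P(X > 11.3): 1: 1.59983e-13; 2: 0.88307.
By total probability, P(X > 11.3) = 0.59·1.59983e-13 + 0.41·0.88307 = 0.362059.

0.3621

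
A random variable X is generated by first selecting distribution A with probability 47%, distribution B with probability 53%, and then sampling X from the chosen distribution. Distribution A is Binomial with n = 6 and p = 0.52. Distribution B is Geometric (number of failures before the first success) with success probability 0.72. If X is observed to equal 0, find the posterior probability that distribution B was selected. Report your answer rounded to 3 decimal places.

0.985

Likelihoods P(X=0 | ·): A: 0.0122306; B: 0.72.
Posterior ∝ prior × likelihood. Numerator for B: 0.53·0.72 = 0.3816.
Normalizing constant: 0.47·0.0122306 + 0.53·0.72 = 0.387348.
P(B | observation) = 0.3816 / 0.387348 = 0.98516.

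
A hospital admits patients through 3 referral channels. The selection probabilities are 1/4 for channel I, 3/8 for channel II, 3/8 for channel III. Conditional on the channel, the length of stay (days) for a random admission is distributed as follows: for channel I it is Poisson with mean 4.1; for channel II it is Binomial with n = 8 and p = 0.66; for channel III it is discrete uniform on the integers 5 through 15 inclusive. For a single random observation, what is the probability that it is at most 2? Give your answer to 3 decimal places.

Conditional on each channel, P(X ≤ 2): I: 0.223814; II: 0.0217935; III: 0.
By total probability, P(X ≤ 2) = 0.25·0.223814 + 0.375·0.0217935 + 0.375·0 = 0.0641261.

0.064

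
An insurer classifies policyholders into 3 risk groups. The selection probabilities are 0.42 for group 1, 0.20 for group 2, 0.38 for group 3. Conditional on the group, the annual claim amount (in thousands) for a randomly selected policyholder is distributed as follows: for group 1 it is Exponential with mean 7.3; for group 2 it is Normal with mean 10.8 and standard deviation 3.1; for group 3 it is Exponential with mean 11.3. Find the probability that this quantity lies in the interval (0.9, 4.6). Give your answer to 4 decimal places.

0.2500

Conditional on each group, P(0.9 < X < 4.6): 1: 0.35149; 2: 0.0220475; 3: 0.257852.
By total probability, P(0.9 < X < 4.6) = 0.42·0.35149 + 0.2·0.0220475 + 0.38·0.257852 = 0.250019.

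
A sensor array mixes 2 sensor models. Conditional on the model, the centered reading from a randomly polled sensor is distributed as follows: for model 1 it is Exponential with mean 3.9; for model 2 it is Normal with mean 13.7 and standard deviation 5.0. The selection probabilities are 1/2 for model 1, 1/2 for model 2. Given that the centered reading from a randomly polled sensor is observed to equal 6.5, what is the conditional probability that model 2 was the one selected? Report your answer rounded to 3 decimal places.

0.369

Likelihoods f(6.5 | ·): 1: 0.0484296; 2: 0.028292.
Posterior ∝ prior × likelihood. Numerator for 2: 0.5·0.028292 = 0.014146.
Normalizing constant: 0.5·0.0484296 + 0.5·0.028292 = 0.0383608.
P(2 | observation) = 0.014146 / 0.0383608 = 0.368762.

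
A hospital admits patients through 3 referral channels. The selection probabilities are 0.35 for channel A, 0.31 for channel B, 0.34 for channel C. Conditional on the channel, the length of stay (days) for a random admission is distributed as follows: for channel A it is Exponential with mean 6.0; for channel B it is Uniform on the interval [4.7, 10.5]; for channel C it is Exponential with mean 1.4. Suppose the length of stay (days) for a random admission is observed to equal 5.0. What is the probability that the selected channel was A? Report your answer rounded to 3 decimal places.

Likelihoods f(5.0 | ·): A: 0.072433; B: 0.172414; C: 0.0200826.
Posterior ∝ prior × likelihood. Numerator for A: 0.35·0.072433 = 0.0253516.
Normalizing constant: 0.35·0.072433 + 0.31·0.172414 + 0.34·0.0200826 = 0.0856279.
P(A | observation) = 0.0253516 / 0.0856279 = 0.296067.

0.296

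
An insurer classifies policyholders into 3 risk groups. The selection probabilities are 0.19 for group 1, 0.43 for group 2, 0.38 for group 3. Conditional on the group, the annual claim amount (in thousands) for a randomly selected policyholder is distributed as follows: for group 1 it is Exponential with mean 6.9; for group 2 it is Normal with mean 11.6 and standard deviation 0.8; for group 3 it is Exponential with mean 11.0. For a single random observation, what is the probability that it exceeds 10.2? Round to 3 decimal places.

Conditional on each group, P(X > 10.2): 1: 0.228034; 2: 0.959941; 3: 0.395631.
By total probability, P(X > 10.2) = 0.19·0.228034 + 0.43·0.959941 + 0.38·0.395631 = 0.606441.

0.606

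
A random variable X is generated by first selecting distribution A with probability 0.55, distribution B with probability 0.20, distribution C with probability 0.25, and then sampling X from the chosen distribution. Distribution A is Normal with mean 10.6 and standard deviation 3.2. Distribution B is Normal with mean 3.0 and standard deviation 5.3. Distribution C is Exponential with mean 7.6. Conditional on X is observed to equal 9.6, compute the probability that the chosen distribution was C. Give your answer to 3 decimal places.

Likelihoods f(9.6 | ·): A: 0.118728; B: 0.0346655; C: 0.0372052.
Posterior ∝ prior × likelihood. Numerator for C: 0.25·0.0372052 = 0.00930131.
Normalizing constant: 0.55·0.118728 + 0.2·0.0346655 + 0.25·0.0372052 = 0.081535.
P(C | observation) = 0.00930131 / 0.081535 = 0.114077.

0.114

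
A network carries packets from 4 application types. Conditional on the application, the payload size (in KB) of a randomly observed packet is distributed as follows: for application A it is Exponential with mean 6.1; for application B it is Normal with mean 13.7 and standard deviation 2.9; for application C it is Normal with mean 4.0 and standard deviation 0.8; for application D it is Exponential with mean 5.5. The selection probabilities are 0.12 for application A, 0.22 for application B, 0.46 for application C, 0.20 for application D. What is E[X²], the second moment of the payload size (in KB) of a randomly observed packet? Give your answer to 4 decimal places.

For each component E[X²] = Var + (mean)², giving A: 74.42; B: 196.1; C: 16.64; D: 60.5.
Overall E[X²] = 0.12·74.42 + 0.22·196.1 + 0.46·16.64 + 0.2·60.5 = 71.8268.

71.8268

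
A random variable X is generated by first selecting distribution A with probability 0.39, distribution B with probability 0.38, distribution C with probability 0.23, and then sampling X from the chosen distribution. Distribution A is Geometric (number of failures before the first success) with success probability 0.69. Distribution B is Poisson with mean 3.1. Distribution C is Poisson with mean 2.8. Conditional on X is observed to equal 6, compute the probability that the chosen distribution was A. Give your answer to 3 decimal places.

Likelihoods P(X=6 | ·): A: 0.000612378; B: 0.0555296; C: 0.0406997.
Posterior ∝ prior × likelihood. Numerator for A: 0.39·0.000612378 = 0.000238827.
Normalizing constant: 0.39·0.000612378 + 0.38·0.0555296 + 0.23·0.0406997 = 0.030701.
P(A | observation) = 0.000238827 / 0.030701 = 0.00777913.

0.008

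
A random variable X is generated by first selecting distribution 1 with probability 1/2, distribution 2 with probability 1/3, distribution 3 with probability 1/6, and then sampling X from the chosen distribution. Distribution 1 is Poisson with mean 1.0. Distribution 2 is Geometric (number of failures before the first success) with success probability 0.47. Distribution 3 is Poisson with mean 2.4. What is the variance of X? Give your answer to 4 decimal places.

1.9557

Per component, 1: μ=1, E[X²]=2; 2: μ=1.12766, E[X²]=3.67089; 3: μ=2.4, E[X²]=8.16.
E[X] = 0.5·1 + 0.333333·1.12766 + 0.166667·2.4 = 1.27589.
E[X²] = 0.5·2 + 0.333333·3.67089 + 0.166667·8.16 = 3.58363.
Var(X) = E[X²] − (E[X])² = 3.58363 − 1.62789 = 1.95574.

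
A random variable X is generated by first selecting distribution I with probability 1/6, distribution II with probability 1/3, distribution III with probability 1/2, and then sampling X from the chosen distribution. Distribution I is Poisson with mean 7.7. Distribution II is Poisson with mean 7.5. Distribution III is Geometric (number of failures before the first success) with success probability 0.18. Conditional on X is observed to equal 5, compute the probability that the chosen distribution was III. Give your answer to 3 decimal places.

Likelihoods P(X=5 | ·): I: 0.102142; II: 0.109375; III: 0.0667332.
Posterior ∝ prior × likelihood. Numerator for III: 0.5·0.0667332 = 0.0333666.
Normalizing constant: 0.166667·0.102142 + 0.333333·0.109375 + 0.5·0.0667332 = 0.0868485.
P(III | observation) = 0.0333666 / 0.0868485 = 0.384193.

0.384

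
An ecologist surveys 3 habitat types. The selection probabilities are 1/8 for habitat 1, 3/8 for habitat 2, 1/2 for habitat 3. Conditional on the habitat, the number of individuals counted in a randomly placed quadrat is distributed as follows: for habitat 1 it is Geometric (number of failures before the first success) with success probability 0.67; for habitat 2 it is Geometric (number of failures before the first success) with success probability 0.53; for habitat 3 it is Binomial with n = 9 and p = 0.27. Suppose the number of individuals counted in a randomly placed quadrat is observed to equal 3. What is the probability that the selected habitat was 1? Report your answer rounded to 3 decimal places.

Likelihoods P(X=3 | ·): 1: 0.0240778; 2: 0.0550262; 3: 0.250212.
Posterior ∝ prior × likelihood. Numerator for 1: 0.125·0.0240778 = 0.00300972.
Normalizing constant: 0.125·0.0240778 + 0.375·0.0550262 + 0.5·0.250212 = 0.14875.
P(1 | observation) = 0.00300972 / 0.14875 = 0.0202334.

0.020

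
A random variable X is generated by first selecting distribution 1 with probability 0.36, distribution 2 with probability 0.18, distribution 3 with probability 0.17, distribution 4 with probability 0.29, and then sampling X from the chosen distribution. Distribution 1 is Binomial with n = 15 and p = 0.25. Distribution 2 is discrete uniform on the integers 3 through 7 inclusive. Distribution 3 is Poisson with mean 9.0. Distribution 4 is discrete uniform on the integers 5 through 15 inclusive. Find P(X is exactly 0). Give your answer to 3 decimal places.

0.005

Conditional on each component, P(X = 0): 1: 0.0133635; 2: 0; 3: 0.00012341; 4: 0.
By total probability, P(X = 0) = 0.36·0.0133635 + 0.18·0 + 0.17·0.00012341 + 0.29·0 = 0.00483183.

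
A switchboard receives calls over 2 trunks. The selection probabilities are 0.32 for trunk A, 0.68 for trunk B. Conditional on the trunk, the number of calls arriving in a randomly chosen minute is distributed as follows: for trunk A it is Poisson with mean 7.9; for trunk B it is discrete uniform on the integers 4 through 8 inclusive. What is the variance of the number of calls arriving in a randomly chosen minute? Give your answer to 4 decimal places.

Per component, A: μ=7.9, E[X²]=70.31; B: μ=6, E[X²]=38.
E[X] = 0.32·7.9 + 0.68·6 = 6.608.
E[X²] = 0.32·70.31 + 0.68·38 = 48.3392.
Var(X) = E[X²] − (E[X])² = 48.3392 − 43.6657 = 4.67354.

4.6735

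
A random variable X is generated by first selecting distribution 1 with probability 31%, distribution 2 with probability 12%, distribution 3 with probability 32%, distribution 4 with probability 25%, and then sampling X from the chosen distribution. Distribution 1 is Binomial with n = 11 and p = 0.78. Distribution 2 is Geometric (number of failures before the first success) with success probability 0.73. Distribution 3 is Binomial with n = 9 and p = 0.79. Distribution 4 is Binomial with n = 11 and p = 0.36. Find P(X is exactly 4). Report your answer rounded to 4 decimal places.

Conditional on each component, P(X = 4): 1: 0.00304685; 2: 0.00387952; 3: 0.0200436; 4: 0.243772.
By total probability, P(X = 4) = 0.31·0.00304685 + 0.12·0.00387952 + 0.32·0.0200436 + 0.25·0.243772 = 0.068767.

0.0688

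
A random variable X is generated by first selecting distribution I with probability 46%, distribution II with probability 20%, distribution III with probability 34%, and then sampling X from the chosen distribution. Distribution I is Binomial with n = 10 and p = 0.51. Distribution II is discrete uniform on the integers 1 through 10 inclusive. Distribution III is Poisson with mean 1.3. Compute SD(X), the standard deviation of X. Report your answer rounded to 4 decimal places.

Per component, I: μ=5.1, E[X²]=28.509; II: μ=5.5, E[X²]=38.5; III: μ=1.3, E[X²]=2.99.
E[X] = 0.46·5.1 + 0.2·5.5 + 0.34·1.3 = 3.888.
E[X²] = 0.46·28.509 + 0.2·38.5 + 0.34·2.99 = 21.8307.
Var(X) = E[X²] − (E[X])² = 21.8307 − 15.1165 = 6.7142.
SD(X) = √6.7142 = 2.59118.

2.5912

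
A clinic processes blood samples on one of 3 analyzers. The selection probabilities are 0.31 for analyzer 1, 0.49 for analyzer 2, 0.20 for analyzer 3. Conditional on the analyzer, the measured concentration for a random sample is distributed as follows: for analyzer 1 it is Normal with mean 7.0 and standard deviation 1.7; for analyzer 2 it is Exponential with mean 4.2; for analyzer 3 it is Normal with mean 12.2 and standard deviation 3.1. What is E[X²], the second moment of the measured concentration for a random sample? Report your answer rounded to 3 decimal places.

For each component E[X²] = Var + (mean)², giving 1: 51.89; 2: 35.28; 3: 158.45.
Overall E[X²] = 0.31·51.89 + 0.49·35.28 + 0.2·158.45 = 65.0631.

65.063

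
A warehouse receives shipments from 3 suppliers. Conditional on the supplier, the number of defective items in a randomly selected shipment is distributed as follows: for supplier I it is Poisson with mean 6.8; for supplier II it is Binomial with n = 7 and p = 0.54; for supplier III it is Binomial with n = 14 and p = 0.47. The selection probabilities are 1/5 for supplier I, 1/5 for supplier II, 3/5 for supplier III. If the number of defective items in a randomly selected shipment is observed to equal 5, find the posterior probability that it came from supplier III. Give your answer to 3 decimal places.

Likelihoods P(X=5 | ·): I: 0.134946; II: 0.204035; III: 0.151508.
Posterior ∝ prior × likelihood. Numerator for III: 0.6·0.151508 = 0.0909049.
Normalizing constant: 0.2·0.134946 + 0.2·0.204035 + 0.6·0.151508 = 0.158701.
P(III | observation) = 0.0909049 / 0.158701 = 0.572806.

0.573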